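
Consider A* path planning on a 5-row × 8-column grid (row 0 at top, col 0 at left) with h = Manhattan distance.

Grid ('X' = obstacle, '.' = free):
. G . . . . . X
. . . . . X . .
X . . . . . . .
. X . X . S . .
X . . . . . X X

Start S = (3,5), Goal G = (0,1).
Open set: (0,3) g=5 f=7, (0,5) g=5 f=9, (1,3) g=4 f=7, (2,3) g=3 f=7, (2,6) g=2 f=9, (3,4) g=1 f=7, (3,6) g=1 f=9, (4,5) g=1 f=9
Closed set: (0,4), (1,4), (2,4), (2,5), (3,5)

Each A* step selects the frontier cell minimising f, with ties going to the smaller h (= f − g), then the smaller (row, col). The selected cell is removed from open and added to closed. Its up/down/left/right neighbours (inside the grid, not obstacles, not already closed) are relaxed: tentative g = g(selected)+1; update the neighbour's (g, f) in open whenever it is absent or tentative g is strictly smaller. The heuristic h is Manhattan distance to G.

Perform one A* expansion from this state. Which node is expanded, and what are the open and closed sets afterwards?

expanded=(0,3); open=[(0,2) g=6 f=7, (0,5) g=5 f=9, (1,3) g=4 f=7, (2,3) g=3 f=7, (2,6) g=2 f=9, (3,4) g=1 f=7, (3,6) g=1 f=9, (4,5) g=1 f=9]; closed=[(0,3), (0,4), (1,4), (2,4), (2,5), (3,5)]

step 1: expand (0,3) (f=7, h=2) → closed; open now [(0,2) g=6 f=7, (0,5) g=5 f=9, (1,3) g=4 f=7, (2,3) g=3 f=7, (2,6) g=2 f=9, (3,4) g=1 f=7, (3,6) g=1 f=9, (4,5) g=1 f=9]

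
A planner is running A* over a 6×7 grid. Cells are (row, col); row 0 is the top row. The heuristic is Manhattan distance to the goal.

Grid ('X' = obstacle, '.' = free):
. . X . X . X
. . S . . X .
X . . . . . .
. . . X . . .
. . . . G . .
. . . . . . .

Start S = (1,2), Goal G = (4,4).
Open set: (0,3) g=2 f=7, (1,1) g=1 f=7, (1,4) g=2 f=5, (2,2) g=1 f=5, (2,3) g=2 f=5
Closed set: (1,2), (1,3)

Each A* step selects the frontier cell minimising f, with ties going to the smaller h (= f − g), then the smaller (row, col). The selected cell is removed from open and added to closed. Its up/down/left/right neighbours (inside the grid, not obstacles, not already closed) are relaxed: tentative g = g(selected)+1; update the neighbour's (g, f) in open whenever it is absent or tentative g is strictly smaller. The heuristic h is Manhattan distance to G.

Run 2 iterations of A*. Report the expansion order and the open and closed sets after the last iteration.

order=[(1,4) → (2,4)]; open=[(0,3) g=2 f=7, (1,1) g=1 f=7, (2,2) g=1 f=5, (2,3) g=2 f=5, (2,5) g=4 f=7, (3,4) g=4 f=5]; closed=[(1,2), (1,3), (1,4), (2,4)]

step 1: expand (1,4) (f=5, h=3) → closed; open now [(0,3) g=2 f=7, (1,1) g=1 f=7, (2,2) g=1 f=5, (2,3) g=2 f=5, (2,4) g=3 f=5]
step 2: expand (2,4) (f=5, h=2) → closed; open now [(0,3) g=2 f=7, (1,1) g=1 f=7, (2,2) g=1 f=5, (2,3) g=2 f=5, (2,5) g=4 f=7, (3,4) g=4 f=5]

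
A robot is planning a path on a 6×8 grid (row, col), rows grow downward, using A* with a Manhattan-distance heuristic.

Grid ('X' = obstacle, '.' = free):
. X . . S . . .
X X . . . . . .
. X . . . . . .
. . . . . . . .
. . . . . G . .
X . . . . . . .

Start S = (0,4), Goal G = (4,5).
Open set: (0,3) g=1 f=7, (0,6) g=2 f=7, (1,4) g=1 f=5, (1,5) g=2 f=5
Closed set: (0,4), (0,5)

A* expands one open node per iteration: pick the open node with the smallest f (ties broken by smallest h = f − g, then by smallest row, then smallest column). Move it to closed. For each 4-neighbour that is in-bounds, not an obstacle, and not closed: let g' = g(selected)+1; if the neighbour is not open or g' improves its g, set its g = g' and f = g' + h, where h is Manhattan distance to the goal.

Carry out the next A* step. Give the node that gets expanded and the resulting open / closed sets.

expanded=(1,5); open=[(0,3) g=1 f=7, (0,6) g=2 f=7, (1,4) g=1 f=5, (1,6) g=3 f=7, (2,5) g=3 f=5]; closed=[(0,4), (0,5), (1,5)]

step 1: expand (1,5) (f=5, h=3) → closed; open now [(0,3) g=1 f=7, (0,6) g=2 f=7, (1,4) g=1 f=5, (1,6) g=3 f=7, (2,5) g=3 f=5]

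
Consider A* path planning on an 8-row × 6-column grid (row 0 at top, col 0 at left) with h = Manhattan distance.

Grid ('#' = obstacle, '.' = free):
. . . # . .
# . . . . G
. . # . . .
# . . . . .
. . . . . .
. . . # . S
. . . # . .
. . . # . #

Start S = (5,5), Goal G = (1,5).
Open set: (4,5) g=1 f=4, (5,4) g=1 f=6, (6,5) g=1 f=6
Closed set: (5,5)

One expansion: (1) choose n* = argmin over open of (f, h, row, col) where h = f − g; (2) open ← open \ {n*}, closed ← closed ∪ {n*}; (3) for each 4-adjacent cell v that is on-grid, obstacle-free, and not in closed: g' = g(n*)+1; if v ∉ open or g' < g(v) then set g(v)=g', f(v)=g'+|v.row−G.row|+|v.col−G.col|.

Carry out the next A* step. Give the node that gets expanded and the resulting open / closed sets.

expanded=(4,5); open=[(3,5) g=2 f=4, (4,4) g=2 f=6, (5,4) g=1 f=6, (6,5) g=1 f=6]; closed=[(4,5), (5,5)]

step 1: expand (4,5) (f=4, h=3) → closed; open now [(3,5) g=2 f=4, (4,4) g=2 f=6, (5,4) g=1 f=6, (6,5) g=1 f=6]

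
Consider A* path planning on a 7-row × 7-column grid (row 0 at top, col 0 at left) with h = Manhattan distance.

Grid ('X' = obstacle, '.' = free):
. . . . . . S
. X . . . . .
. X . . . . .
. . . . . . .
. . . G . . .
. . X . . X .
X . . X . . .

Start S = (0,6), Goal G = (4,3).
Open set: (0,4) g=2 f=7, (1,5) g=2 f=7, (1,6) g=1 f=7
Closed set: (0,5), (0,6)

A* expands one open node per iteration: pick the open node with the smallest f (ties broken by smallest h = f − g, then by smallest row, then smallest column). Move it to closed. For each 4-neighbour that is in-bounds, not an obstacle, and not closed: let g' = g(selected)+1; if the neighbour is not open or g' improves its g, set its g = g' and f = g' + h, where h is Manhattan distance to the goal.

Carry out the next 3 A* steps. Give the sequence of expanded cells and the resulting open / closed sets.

step 1: expand (0,4) (f=7, h=5) → closed; open now [(0,3) g=3 f=7, (1,4) g=3 f=7, (1,5) g=2 f=7, (1,6) g=1 f=7]
step 2: expand (0,3) (f=7, h=4) → closed; open now [(0,2) g=4 f=9, (1,3) g=4 f=7, (1,4) g=3 f=7, (1,5) g=2 f=7, (1,6) g=1 f=7]
step 3: expand (1,3) (f=7, h=3) → closed; open now [(0,2) g=4 f=9, (1,2) g=5 f=9, (1,4) g=3 f=7, (1,5) g=2 f=7, (1,6) g=1 f=7, (2,3) g=5 f=7]

order=[(0,4) → (0,3) → (1,3)]; open=[(0,2) g=4 f=9, (1,2) g=5 f=9, (1,4) g=3 f=7, (1,5) g=2 f=7, (1,6) g=1 f=7, (2,3) g=5 f=7]; closed=[(0,3), (0,4), (0,5), (0,6), (1,3)]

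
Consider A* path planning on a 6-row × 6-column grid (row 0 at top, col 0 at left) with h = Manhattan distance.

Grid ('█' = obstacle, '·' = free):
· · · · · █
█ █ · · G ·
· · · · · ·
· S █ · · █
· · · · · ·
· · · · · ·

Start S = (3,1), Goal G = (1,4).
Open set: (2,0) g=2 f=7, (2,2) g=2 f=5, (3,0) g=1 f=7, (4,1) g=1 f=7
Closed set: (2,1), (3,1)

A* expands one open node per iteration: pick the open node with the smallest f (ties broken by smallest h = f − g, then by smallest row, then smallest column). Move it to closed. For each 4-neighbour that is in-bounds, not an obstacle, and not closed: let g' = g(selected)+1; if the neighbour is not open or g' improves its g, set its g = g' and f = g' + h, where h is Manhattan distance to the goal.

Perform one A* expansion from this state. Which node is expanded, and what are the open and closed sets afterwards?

step 1: expand (2,2) (f=5, h=3) → closed; open now [(1,2) g=3 f=5, (2,0) g=2 f=7, (2,3) g=3 f=5, (3,0) g=1 f=7, (4,1) g=1 f=7]

expanded=(2,2); open=[(1,2) g=3 f=5, (2,0) g=2 f=7, (2,3) g=3 f=5, (3,0) g=1 f=7, (4,1) g=1 f=7]; closed=[(2,1), (2,2), (3,1)]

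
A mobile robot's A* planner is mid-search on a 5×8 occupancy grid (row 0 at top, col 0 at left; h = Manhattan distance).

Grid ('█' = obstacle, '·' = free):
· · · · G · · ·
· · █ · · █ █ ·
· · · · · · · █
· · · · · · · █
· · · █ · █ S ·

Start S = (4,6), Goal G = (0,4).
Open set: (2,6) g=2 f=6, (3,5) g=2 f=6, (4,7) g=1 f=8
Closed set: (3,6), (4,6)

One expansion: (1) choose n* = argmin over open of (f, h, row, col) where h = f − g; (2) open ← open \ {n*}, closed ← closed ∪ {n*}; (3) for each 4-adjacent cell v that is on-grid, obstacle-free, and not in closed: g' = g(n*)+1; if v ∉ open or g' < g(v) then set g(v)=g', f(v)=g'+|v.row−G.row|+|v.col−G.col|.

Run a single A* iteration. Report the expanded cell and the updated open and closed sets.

step 1: expand (2,6) (f=6, h=4) → closed; open now [(2,5) g=3 f=6, (3,5) g=2 f=6, (4,7) g=1 f=8]

expanded=(2,6); open=[(2,5) g=3 f=6, (3,5) g=2 f=6, (4,7) g=1 f=8]; closed=[(2,6), (3,6), (4,6)]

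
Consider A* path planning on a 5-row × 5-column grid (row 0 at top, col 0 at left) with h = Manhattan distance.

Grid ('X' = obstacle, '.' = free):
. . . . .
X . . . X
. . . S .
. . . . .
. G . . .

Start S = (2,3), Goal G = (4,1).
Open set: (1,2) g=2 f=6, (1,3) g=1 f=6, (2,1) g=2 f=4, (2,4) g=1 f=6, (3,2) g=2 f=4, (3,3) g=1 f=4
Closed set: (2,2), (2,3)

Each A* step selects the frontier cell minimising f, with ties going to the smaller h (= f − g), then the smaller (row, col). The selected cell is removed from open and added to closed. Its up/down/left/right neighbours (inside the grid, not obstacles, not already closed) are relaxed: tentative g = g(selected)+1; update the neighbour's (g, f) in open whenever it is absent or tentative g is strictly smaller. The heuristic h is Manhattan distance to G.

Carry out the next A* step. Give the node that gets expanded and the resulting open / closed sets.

step 1: expand (2,1) (f=4, h=2) → closed; open now [(1,1) g=3 f=6, (1,2) g=2 f=6, (1,3) g=1 f=6, (2,0) g=3 f=6, (2,4) g=1 f=6, (3,1) g=3 f=4, (3,2) g=2 f=4, (3,3) g=1 f=4]

expanded=(2,1); open=[(1,1) g=3 f=6, (1,2) g=2 f=6, (1,3) g=1 f=6, (2,0) g=3 f=6, (2,4) g=1 f=6, (3,1) g=3 f=4, (3,2) g=2 f=4, (3,3) g=1 f=4]; closed=[(2,1), (2,2), (2,3)]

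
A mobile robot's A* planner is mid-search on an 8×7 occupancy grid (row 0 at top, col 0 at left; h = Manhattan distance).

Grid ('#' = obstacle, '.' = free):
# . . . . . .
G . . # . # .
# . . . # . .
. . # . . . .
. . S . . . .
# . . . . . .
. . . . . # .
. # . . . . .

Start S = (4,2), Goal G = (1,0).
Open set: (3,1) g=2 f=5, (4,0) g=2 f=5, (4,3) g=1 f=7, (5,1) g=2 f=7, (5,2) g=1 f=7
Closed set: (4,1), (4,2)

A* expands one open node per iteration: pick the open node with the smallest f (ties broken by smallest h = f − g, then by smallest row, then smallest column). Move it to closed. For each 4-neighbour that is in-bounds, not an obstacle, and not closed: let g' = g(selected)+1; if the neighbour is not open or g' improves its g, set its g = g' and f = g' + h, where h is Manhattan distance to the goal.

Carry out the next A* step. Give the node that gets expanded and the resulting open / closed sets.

expanded=(3,1); open=[(2,1) g=3 f=5, (3,0) g=3 f=5, (4,0) g=2 f=5, (4,3) g=1 f=7, (5,1) g=2 f=7, (5,2) g=1 f=7]; closed=[(3,1), (4,1), (4,2)]

step 1: expand (3,1) (f=5, h=3) → closed; open now [(2,1) g=3 f=5, (3,0) g=3 f=5, (4,0) g=2 f=5, (4,3) g=1 f=7, (5,1) g=2 f=7, (5,2) g=1 f=7]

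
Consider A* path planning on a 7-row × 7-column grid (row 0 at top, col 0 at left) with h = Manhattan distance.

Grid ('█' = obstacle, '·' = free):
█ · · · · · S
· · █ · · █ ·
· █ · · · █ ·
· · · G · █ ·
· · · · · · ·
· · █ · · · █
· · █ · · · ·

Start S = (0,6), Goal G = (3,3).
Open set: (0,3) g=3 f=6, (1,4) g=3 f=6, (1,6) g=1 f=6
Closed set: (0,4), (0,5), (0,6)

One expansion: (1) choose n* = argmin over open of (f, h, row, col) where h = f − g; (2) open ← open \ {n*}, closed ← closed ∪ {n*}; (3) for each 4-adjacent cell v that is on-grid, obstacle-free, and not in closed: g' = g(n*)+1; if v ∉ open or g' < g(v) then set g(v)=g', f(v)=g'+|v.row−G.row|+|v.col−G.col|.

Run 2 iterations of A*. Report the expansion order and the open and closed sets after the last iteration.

order=[(0,3) → (1,3)]; open=[(0,2) g=4 f=8, (1,4) g=3 f=6, (1,6) g=1 f=6, (2,3) g=5 f=6]; closed=[(0,3), (0,4), (0,5), (0,6), (1,3)]

step 1: expand (0,3) (f=6, h=3) → closed; open now [(0,2) g=4 f=8, (1,3) g=4 f=6, (1,4) g=3 f=6, (1,6) g=1 f=6]
step 2: expand (1,3) (f=6, h=2) → closed; open now [(0,2) g=4 f=8, (1,4) g=3 f=6, (1,6) g=1 f=6, (2,3) g=5 f=6]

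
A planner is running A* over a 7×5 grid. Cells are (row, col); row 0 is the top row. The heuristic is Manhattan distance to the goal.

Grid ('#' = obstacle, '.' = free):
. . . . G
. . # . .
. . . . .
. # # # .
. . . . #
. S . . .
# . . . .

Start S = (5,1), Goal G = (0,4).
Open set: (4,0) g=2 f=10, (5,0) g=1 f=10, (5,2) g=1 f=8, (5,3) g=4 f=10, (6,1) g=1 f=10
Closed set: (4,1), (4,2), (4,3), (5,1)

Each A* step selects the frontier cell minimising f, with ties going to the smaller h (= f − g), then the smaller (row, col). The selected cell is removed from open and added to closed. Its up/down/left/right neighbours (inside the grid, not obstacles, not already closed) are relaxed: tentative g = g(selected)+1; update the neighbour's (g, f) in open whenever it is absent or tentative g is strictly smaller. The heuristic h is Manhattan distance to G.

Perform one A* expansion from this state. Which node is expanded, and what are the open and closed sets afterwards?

step 1: expand (5,2) (f=8, h=7) → closed; open now [(4,0) g=2 f=10, (5,0) g=1 f=10, (5,3) g=2 f=8, (6,1) g=1 f=10, (6,2) g=2 f=10]

expanded=(5,2); open=[(4,0) g=2 f=10, (5,0) g=1 f=10, (5,3) g=2 f=8, (6,1) g=1 f=10, (6,2) g=2 f=10]; closed=[(4,1), (4,2), (4,3), (5,1), (5,2)]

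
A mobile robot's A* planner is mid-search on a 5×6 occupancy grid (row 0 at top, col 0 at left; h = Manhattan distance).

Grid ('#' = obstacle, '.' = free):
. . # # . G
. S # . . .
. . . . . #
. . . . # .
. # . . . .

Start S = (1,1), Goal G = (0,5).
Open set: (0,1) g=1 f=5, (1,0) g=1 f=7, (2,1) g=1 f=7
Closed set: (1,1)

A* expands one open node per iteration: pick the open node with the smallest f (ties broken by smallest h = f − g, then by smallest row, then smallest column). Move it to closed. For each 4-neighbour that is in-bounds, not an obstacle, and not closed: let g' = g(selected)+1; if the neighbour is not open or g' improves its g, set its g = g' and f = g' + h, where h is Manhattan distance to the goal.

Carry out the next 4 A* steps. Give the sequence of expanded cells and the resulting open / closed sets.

step 1: expand (0,1) (f=5, h=4) → closed; open now [(0,0) g=2 f=7, (1,0) g=1 f=7, (2,1) g=1 f=7]
step 2: expand (0,0) (f=7, h=5) → closed; open now [(1,0) g=1 f=7, (2,1) g=1 f=7]
step 3: expand (1,0) (f=7, h=6) → closed; open now [(2,0) g=2 f=9, (2,1) g=1 f=7]
step 4: expand (2,1) (f=7, h=6) → closed; open now [(2,0) g=2 f=9, (2,2) g=2 f=7, (3,1) g=2 f=9]

order=[(0,1) → (0,0) → (1,0) → (2,1)]; open=[(2,0) g=2 f=9, (2,2) g=2 f=7, (3,1) g=2 f=9]; closed=[(0,0), (0,1), (1,0), (1,1), (2,1)]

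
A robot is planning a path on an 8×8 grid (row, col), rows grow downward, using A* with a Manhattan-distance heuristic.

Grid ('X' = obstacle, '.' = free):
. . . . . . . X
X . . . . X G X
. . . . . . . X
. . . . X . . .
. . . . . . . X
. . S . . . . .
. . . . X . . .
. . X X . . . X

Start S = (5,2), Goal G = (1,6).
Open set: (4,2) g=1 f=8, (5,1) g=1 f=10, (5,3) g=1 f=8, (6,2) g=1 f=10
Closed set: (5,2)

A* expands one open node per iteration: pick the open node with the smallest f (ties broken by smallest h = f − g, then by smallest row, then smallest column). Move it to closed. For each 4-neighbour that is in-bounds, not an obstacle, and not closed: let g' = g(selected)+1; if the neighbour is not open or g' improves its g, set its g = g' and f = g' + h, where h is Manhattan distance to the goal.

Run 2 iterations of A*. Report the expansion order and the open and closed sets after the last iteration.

step 1: expand (4,2) (f=8, h=7) → closed; open now [(3,2) g=2 f=8, (4,1) g=2 f=10, (4,3) g=2 f=8, (5,1) g=1 f=10, (5,3) g=1 f=8, (6,2) g=1 f=10]
step 2: expand (3,2) (f=8, h=6) → closed; open now [(2,2) g=3 f=8, (3,1) g=3 f=10, (3,3) g=3 f=8, (4,1) g=2 f=10, (4,3) g=2 f=8, (5,1) g=1 f=10, (5,3) g=1 f=8, (6,2) g=1 f=10]

order=[(4,2) → (3,2)]; open=[(2,2) g=3 f=8, (3,1) g=3 f=10, (3,3) g=3 f=8, (4,1) g=2 f=10, (4,3) g=2 f=8, (5,1) g=1 f=10, (5,3) g=1 f=8, (6,2) g=1 f=10]; closed=[(3,2), (4,2), (5,2)]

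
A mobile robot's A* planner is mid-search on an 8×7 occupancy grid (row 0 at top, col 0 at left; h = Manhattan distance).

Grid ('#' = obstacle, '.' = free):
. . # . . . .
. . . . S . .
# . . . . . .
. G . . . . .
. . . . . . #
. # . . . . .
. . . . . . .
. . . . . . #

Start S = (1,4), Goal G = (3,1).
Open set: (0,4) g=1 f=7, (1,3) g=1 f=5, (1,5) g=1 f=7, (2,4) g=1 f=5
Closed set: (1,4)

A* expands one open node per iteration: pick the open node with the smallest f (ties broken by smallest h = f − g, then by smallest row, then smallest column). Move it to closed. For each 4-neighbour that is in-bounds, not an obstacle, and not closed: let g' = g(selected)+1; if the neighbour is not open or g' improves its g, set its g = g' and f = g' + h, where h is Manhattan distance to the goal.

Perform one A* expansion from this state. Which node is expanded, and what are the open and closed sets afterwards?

step 1: expand (1,3) (f=5, h=4) → closed; open now [(0,3) g=2 f=7, (0,4) g=1 f=7, (1,2) g=2 f=5, (1,5) g=1 f=7, (2,3) g=2 f=5, (2,4) g=1 f=5]

expanded=(1,3); open=[(0,3) g=2 f=7, (0,4) g=1 f=7, (1,2) g=2 f=5, (1,5) g=1 f=7, (2,3) g=2 f=5, (2,4) g=1 f=5]; closed=[(1,3), (1,4)]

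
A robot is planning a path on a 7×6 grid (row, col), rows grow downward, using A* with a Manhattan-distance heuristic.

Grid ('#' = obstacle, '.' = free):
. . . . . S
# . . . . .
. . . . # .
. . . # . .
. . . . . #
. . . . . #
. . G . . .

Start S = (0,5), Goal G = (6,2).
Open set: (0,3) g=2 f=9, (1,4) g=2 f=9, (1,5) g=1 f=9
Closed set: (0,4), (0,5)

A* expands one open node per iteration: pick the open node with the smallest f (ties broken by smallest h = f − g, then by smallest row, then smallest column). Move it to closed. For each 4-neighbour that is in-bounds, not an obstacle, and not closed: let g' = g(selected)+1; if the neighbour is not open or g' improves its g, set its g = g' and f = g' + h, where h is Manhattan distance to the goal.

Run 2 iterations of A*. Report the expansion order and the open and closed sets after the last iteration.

order=[(0,3) → (0,2)]; open=[(0,1) g=4 f=11, (1,2) g=4 f=9, (1,3) g=3 f=9, (1,4) g=2 f=9, (1,5) g=1 f=9]; closed=[(0,2), (0,3), (0,4), (0,5)]

step 1: expand (0,3) (f=9, h=7) → closed; open now [(0,2) g=3 f=9, (1,3) g=3 f=9, (1,4) g=2 f=9, (1,5) g=1 f=9]
step 2: expand (0,2) (f=9, h=6) → closed; open now [(0,1) g=4 f=11, (1,2) g=4 f=9, (1,3) g=3 f=9, (1,4) g=2 f=9, (1,5) g=1 f=9]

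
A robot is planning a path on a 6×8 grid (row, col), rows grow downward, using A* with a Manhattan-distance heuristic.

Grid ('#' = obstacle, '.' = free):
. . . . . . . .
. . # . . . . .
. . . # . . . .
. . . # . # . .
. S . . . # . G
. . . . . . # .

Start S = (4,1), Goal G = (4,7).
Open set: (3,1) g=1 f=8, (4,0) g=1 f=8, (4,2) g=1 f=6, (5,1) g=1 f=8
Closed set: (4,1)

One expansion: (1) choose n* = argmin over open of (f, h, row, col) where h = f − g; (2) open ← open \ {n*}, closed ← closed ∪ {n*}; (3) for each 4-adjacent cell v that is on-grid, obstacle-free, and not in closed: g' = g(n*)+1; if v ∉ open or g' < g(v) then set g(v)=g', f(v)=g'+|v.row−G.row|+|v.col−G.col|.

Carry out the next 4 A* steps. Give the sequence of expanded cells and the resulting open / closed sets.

order=[(4,2) → (4,3) → (4,4) → (3,4)]; open=[(2,4) g=5 f=10, (3,1) g=1 f=8, (3,2) g=2 f=8, (4,0) g=1 f=8, (5,1) g=1 f=8, (5,2) g=2 f=8, (5,3) g=3 f=8, (5,4) g=4 f=8]; closed=[(3,4), (4,1), (4,2), (4,3), (4,4)]

step 1: expand (4,2) (f=6, h=5) → closed; open now [(3,1) g=1 f=8, (3,2) g=2 f=8, (4,0) g=1 f=8, (4,3) g=2 f=6, (5,1) g=1 f=8, (5,2) g=2 f=8]
step 2: expand (4,3) (f=6, h=4) → closed; open now [(3,1) g=1 f=8, (3,2) g=2 f=8, (4,0) g=1 f=8, (4,4) g=3 f=6, (5,1) g=1 f=8, (5,2) g=2 f=8, (5,3) g=3 f=8]
step 3: expand (4,4) (f=6, h=3) → closed; open now [(3,1) g=1 f=8, (3,2) g=2 f=8, (3,4) g=4 f=8, (4,0) g=1 f=8, (5,1) g=1 f=8, (5,2) g=2 f=8, (5,3) g=3 f=8, (5,4) g=4 f=8]
step 4: expand (3,4) (f=8, h=4) → closed; open now [(2,4) g=5 f=10, (3,1) g=1 f=8, (3,2) g=2 f=8, (4,0) g=1 f=8, (5,1) g=1 f=8, (5,2) g=2 f=8, (5,3) g=3 f=8, (5,4) g=4 f=8]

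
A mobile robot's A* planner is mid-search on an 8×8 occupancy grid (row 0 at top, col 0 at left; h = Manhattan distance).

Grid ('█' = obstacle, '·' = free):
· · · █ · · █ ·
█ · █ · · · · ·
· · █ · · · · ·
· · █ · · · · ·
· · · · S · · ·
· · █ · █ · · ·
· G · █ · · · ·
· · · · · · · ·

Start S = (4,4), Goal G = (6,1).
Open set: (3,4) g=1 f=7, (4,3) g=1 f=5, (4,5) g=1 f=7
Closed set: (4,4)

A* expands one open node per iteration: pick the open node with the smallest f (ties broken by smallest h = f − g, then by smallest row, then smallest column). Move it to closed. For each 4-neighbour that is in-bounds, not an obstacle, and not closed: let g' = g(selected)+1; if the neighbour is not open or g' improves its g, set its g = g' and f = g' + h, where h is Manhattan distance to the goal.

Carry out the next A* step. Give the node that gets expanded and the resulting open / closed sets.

step 1: expand (4,3) (f=5, h=4) → closed; open now [(3,3) g=2 f=7, (3,4) g=1 f=7, (4,2) g=2 f=5, (4,5) g=1 f=7, (5,3) g=2 f=5]

expanded=(4,3); open=[(3,3) g=2 f=7, (3,4) g=1 f=7, (4,2) g=2 f=5, (4,5) g=1 f=7, (5,3) g=2 f=5]; closed=[(4,3), (4,4)]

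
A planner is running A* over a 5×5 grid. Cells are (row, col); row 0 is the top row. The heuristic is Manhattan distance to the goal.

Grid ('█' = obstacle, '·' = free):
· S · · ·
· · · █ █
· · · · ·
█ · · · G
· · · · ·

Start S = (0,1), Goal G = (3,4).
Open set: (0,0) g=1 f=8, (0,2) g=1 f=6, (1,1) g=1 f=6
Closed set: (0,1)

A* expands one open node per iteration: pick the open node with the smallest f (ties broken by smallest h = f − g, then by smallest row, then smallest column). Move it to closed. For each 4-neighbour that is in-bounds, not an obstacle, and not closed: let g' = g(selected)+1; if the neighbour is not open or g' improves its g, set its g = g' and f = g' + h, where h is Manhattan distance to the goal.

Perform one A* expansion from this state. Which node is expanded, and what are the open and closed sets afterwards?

expanded=(0,2); open=[(0,0) g=1 f=8, (0,3) g=2 f=6, (1,1) g=1 f=6, (1,2) g=2 f=6]; closed=[(0,1), (0,2)]

step 1: expand (0,2) (f=6, h=5) → closed; open now [(0,0) g=1 f=8, (0,3) g=2 f=6, (1,1) g=1 f=6, (1,2) g=2 f=6]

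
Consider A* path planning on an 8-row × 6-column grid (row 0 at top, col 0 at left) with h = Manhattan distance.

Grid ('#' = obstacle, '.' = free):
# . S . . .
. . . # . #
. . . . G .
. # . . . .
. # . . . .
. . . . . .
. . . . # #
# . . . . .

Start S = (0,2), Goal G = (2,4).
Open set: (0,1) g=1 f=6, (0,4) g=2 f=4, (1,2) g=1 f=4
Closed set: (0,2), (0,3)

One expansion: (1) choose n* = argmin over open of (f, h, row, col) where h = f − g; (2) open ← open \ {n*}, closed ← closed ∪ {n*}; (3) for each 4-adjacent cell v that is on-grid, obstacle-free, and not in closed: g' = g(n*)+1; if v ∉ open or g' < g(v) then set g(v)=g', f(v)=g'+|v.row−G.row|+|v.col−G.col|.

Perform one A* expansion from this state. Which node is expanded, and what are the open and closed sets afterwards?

expanded=(0,4); open=[(0,1) g=1 f=6, (0,5) g=3 f=6, (1,2) g=1 f=4, (1,4) g=3 f=4]; closed=[(0,2), (0,3), (0,4)]

step 1: expand (0,4) (f=4, h=2) → closed; open now [(0,1) g=1 f=6, (0,5) g=3 f=6, (1,2) g=1 f=4, (1,4) g=3 f=4]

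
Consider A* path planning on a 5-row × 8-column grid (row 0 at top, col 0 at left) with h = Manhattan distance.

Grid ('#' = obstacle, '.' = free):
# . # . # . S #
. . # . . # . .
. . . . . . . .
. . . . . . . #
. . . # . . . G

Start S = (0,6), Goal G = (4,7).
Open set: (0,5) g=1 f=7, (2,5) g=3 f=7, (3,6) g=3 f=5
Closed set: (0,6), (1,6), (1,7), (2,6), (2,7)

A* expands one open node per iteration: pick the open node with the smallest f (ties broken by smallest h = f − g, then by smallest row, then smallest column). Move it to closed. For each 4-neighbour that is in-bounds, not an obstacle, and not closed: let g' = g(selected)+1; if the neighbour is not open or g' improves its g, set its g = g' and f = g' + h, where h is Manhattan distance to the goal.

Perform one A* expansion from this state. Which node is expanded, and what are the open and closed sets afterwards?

step 1: expand (3,6) (f=5, h=2) → closed; open now [(0,5) g=1 f=7, (2,5) g=3 f=7, (3,5) g=4 f=7, (4,6) g=4 f=5]

expanded=(3,6); open=[(0,5) g=1 f=7, (2,5) g=3 f=7, (3,5) g=4 f=7, (4,6) g=4 f=5]; closed=[(0,6), (1,6), (1,7), (2,6), (2,7), (3,6)]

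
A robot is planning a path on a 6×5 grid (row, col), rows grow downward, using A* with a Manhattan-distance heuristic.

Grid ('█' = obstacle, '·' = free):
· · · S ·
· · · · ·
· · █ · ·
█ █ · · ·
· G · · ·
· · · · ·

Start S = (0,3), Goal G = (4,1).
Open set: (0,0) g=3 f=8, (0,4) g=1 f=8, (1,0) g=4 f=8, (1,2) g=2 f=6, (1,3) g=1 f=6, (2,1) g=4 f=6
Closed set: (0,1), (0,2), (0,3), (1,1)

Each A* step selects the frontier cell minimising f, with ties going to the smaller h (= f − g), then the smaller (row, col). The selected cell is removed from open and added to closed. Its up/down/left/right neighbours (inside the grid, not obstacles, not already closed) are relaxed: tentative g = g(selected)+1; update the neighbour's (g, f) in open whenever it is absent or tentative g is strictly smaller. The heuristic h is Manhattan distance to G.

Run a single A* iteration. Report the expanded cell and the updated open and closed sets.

step 1: expand (2,1) (f=6, h=2) → closed; open now [(0,0) g=3 f=8, (0,4) g=1 f=8, (1,0) g=4 f=8, (1,2) g=2 f=6, (1,3) g=1 f=6, (2,0) g=5 f=8]

expanded=(2,1); open=[(0,0) g=3 f=8, (0,4) g=1 f=8, (1,0) g=4 f=8, (1,2) g=2 f=6, (1,3) g=1 f=6, (2,0) g=5 f=8]; closed=[(0,1), (0,2), (0,3), (1,1), (2,1)]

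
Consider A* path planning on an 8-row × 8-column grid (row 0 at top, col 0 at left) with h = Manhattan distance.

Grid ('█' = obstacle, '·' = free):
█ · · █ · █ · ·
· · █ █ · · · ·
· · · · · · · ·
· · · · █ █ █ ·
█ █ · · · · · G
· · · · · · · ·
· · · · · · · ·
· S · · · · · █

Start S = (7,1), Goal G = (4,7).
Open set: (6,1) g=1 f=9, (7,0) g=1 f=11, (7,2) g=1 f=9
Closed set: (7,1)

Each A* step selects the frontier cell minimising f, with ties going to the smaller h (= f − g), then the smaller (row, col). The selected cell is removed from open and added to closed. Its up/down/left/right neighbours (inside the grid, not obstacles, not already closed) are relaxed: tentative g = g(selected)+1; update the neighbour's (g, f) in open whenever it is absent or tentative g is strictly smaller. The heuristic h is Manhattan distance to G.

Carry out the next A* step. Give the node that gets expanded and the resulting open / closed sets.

expanded=(6,1); open=[(5,1) g=2 f=9, (6,0) g=2 f=11, (6,2) g=2 f=9, (7,0) g=1 f=11, (7,2) g=1 f=9]; closed=[(6,1), (7,1)]

step 1: expand (6,1) (f=9, h=8) → closed; open now [(5,1) g=2 f=9, (6,0) g=2 f=11, (6,2) g=2 f=9, (7,0) g=1 f=11, (7,2) g=1 f=9]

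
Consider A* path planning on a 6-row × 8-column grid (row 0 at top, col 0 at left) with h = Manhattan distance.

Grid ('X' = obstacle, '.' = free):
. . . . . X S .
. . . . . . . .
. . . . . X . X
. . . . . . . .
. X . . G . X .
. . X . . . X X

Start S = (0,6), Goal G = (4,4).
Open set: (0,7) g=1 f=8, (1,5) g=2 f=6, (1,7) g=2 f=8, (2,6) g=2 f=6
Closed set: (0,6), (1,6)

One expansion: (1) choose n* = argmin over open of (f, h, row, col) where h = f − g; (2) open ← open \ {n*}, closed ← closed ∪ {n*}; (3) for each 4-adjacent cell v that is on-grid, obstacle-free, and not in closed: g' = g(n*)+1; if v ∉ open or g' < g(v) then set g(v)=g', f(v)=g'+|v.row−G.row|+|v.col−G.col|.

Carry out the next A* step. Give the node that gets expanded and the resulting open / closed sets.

step 1: expand (1,5) (f=6, h=4) → closed; open now [(0,7) g=1 f=8, (1,4) g=3 f=6, (1,7) g=2 f=8, (2,6) g=2 f=6]

expanded=(1,5); open=[(0,7) g=1 f=8, (1,4) g=3 f=6, (1,7) g=2 f=8, (2,6) g=2 f=6]; closed=[(0,6), (1,5), (1,6)]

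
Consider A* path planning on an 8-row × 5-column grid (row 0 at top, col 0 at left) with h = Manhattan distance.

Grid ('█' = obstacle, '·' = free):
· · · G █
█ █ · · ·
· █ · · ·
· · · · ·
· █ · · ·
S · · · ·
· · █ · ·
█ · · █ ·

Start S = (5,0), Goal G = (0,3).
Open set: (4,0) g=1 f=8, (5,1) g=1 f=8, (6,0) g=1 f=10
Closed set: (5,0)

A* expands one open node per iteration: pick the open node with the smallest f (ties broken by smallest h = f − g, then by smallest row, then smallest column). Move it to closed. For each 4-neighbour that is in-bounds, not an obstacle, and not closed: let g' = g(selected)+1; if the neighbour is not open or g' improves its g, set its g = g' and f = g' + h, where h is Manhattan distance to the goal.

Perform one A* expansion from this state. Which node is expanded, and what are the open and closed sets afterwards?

expanded=(4,0); open=[(3,0) g=2 f=8, (5,1) g=1 f=8, (6,0) g=1 f=10]; closed=[(4,0), (5,0)]

step 1: expand (4,0) (f=8, h=7) → closed; open now [(3,0) g=2 f=8, (5,1) g=1 f=8, (6,0) g=1 f=10]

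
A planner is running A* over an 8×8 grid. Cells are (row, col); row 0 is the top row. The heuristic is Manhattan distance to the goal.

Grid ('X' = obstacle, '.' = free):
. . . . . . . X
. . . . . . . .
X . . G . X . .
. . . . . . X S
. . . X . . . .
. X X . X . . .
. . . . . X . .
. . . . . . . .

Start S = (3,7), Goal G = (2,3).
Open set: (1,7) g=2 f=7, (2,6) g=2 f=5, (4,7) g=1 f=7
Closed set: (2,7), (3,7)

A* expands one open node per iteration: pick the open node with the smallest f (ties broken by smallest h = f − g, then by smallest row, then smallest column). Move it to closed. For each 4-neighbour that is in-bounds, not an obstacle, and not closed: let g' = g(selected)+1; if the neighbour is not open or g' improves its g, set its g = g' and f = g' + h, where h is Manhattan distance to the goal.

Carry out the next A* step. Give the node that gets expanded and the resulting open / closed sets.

step 1: expand (2,6) (f=5, h=3) → closed; open now [(1,6) g=3 f=7, (1,7) g=2 f=7, (4,7) g=1 f=7]

expanded=(2,6); open=[(1,6) g=3 f=7, (1,7) g=2 f=7, (4,7) g=1 f=7]; closed=[(2,6), (2,7), (3,7)]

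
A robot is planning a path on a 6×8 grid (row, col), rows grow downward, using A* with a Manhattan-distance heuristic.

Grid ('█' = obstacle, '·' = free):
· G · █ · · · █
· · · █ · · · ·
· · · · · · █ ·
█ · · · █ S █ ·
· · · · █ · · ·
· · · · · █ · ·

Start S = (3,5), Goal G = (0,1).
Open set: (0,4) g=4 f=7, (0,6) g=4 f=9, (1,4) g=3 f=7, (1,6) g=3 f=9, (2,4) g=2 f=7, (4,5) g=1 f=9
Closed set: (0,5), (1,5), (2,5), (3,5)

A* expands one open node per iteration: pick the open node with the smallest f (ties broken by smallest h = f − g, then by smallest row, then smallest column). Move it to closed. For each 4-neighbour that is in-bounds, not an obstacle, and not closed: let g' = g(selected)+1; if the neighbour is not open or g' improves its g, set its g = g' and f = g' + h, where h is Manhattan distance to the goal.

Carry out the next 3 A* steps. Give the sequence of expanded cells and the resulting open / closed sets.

order=[(0,4) → (1,4) → (2,4)]; open=[(0,6) g=4 f=9, (1,6) g=3 f=9, (2,3) g=3 f=7, (4,5) g=1 f=9]; closed=[(0,4), (0,5), (1,4), (1,5), (2,4), (2,5), (3,5)]

step 1: expand (0,4) (f=7, h=3) → closed; open now [(0,6) g=4 f=9, (1,4) g=3 f=7, (1,6) g=3 f=9, (2,4) g=2 f=7, (4,5) g=1 f=9]
step 2: expand (1,4) (f=7, h=4) → closed; open now [(0,6) g=4 f=9, (1,6) g=3 f=9, (2,4) g=2 f=7, (4,5) g=1 f=9]
step 3: expand (2,4) (f=7, h=5) → closed; open now [(0,6) g=4 f=9, (1,6) g=3 f=9, (2,3) g=3 f=7, (4,5) g=1 f=9]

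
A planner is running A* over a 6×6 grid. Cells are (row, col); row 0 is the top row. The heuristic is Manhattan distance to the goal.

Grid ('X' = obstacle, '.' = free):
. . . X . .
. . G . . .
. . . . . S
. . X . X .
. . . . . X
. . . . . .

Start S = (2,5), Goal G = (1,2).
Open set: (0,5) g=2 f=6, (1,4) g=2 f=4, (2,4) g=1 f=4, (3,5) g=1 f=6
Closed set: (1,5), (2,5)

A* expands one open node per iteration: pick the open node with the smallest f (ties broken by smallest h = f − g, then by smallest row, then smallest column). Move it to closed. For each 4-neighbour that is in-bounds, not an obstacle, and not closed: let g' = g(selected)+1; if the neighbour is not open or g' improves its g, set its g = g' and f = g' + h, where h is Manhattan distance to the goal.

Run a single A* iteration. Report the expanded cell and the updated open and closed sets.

expanded=(1,4); open=[(0,4) g=3 f=6, (0,5) g=2 f=6, (1,3) g=3 f=4, (2,4) g=1 f=4, (3,5) g=1 f=6]; closed=[(1,4), (1,5), (2,5)]

step 1: expand (1,4) (f=4, h=2) → closed; open now [(0,4) g=3 f=6, (0,5) g=2 f=6, (1,3) g=3 f=4, (2,4) g=1 f=4, (3,5) g=1 f=6]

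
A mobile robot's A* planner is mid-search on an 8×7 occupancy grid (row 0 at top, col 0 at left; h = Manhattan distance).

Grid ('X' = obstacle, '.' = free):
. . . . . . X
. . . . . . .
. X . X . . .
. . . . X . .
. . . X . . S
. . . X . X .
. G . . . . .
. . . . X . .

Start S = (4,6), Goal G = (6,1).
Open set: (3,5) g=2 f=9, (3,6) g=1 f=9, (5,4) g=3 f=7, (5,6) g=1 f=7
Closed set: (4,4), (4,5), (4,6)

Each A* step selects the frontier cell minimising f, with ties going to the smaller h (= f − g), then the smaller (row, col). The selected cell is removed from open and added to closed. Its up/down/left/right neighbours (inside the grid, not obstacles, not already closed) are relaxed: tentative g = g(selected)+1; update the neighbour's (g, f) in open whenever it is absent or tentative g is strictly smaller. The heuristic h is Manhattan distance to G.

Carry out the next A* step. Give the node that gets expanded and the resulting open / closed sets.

expanded=(5,4); open=[(3,5) g=2 f=9, (3,6) g=1 f=9, (5,6) g=1 f=7, (6,4) g=4 f=7]; closed=[(4,4), (4,5), (4,6), (5,4)]

step 1: expand (5,4) (f=7, h=4) → closed; open now [(3,5) g=2 f=9, (3,6) g=1 f=9, (5,6) g=1 f=7, (6,4) g=4 f=7]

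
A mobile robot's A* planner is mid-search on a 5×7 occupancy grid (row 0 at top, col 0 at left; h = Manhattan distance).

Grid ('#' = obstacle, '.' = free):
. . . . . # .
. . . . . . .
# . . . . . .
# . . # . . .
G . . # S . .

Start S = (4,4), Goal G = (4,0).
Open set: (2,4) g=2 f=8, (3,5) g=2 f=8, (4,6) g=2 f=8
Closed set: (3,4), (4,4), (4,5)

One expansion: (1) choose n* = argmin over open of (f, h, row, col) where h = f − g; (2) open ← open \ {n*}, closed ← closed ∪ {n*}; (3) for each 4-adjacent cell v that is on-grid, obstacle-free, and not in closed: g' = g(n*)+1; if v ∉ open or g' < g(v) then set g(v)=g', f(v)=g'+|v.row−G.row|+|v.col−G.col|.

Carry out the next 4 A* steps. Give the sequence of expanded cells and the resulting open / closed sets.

step 1: expand (2,4) (f=8, h=6) → closed; open now [(1,4) g=3 f=10, (2,3) g=3 f=8, (2,5) g=3 f=10, (3,5) g=2 f=8, (4,6) g=2 f=8]
step 2: expand (2,3) (f=8, h=5) → closed; open now [(1,3) g=4 f=10, (1,4) g=3 f=10, (2,2) g=4 f=8, (2,5) g=3 f=10, (3,5) g=2 f=8, (4,6) g=2 f=8]
step 3: expand (2,2) (f=8, h=4) → closed; open now [(1,2) g=5 f=10, (1,3) g=4 f=10, (1,4) g=3 f=10, (2,1) g=5 f=8, (2,5) g=3 f=10, (3,2) g=5 f=8, (3,5) g=2 f=8, (4,6) g=2 f=8]
step 4: expand (2,1) (f=8, h=3) → closed; open now [(1,1) g=6 f=10, (1,2) g=5 f=10, (1,3) g=4 f=10, (1,4) g=3 f=10, (2,5) g=3 f=10, (3,1) g=6 f=8, (3,2) g=5 f=8, (3,5) g=2 f=8, (4,6) g=2 f=8]

order=[(2,4) → (2,3) → (2,2) → (2,1)]; open=[(1,1) g=6 f=10, (1,2) g=5 f=10, (1,3) g=4 f=10, (1,4) g=3 f=10, (2,5) g=3 f=10, (3,1) g=6 f=8, (3,2) g=5 f=8, (3,5) g=2 f=8, (4,6) g=2 f=8]; closed=[(2,1), (2,2), (2,3), (2,4), (3,4), (4,4), (4,5)]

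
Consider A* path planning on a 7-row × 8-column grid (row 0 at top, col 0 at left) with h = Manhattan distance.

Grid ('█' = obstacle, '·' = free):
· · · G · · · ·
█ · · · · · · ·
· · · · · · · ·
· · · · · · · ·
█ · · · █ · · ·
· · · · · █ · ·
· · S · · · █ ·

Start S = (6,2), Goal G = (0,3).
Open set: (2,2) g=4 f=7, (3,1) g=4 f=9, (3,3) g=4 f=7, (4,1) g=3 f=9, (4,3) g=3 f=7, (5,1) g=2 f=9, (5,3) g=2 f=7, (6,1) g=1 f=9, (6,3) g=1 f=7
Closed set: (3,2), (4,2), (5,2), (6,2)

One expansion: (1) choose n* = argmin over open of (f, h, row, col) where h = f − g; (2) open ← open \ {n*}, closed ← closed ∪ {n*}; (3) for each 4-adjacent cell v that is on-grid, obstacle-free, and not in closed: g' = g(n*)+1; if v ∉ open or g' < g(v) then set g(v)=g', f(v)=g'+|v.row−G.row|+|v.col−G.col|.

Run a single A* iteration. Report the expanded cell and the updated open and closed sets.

step 1: expand (2,2) (f=7, h=3) → closed; open now [(1,2) g=5 f=7, (2,1) g=5 f=9, (2,3) g=5 f=7, (3,1) g=4 f=9, (3,3) g=4 f=7, (4,1) g=3 f=9, (4,3) g=3 f=7, (5,1) g=2 f=9, (5,3) g=2 f=7, (6,1) g=1 f=9, (6,3) g=1 f=7]

expanded=(2,2); open=[(1,2) g=5 f=7, (2,1) g=5 f=9, (2,3) g=5 f=7, (3,1) g=4 f=9, (3,3) g=4 f=7, (4,1) g=3 f=9, (4,3) g=3 f=7, (5,1) g=2 f=9, (5,3) g=2 f=7, (6,1) g=1 f=9, (6,3) g=1 f=7]; closed=[(2,2), (3,2), (4,2), (5,2), (6,2)]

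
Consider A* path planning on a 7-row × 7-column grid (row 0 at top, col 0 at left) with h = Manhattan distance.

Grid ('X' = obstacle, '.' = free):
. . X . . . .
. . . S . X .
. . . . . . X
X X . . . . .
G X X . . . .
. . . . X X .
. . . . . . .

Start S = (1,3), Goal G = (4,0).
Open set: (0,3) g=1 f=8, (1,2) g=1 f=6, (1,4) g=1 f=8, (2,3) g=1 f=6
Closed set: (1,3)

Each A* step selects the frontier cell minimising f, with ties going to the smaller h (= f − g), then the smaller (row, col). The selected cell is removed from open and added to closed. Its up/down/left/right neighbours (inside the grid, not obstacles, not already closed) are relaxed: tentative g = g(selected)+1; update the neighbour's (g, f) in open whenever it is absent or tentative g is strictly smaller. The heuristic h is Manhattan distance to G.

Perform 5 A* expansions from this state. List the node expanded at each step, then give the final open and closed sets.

step 1: expand (1,2) (f=6, h=5) → closed; open now [(0,3) g=1 f=8, (1,1) g=2 f=6, (1,4) g=1 f=8, (2,2) g=2 f=6, (2,3) g=1 f=6]
step 2: expand (1,1) (f=6, h=4) → closed; open now [(0,1) g=3 f=8, (0,3) g=1 f=8, (1,0) g=3 f=6, (1,4) g=1 f=8, (2,1) g=3 f=6, (2,2) g=2 f=6, (2,3) g=1 f=6]
step 3: expand (1,0) (f=6, h=3) → closed; open now [(0,0) g=4 f=8, (0,1) g=3 f=8, (0,3) g=1 f=8, (1,4) g=1 f=8, (2,0) g=4 f=6, (2,1) g=3 f=6, (2,2) g=2 f=6, (2,3) g=1 f=6]
step 4: expand (2,0) (f=6, h=2) → closed; open now [(0,0) g=4 f=8, (0,1) g=3 f=8, (0,3) g=1 f=8, (1,4) g=1 f=8, (2,1) g=3 f=6, (2,2) g=2 f=6, (2,3) g=1 f=6]
step 5: expand (2,1) (f=6, h=3) → closed; open now [(0,0) g=4 f=8, (0,1) g=3 f=8, (0,3) g=1 f=8, (1,4) g=1 f=8, (2,2) g=2 f=6, (2,3) g=1 f=6]

order=[(1,2) → (1,1) → (1,0) → (2,0) → (2,1)]; open=[(0,0) g=4 f=8, (0,1) g=3 f=8, (0,3) g=1 f=8, (1,4) g=1 f=8, (2,2) g=2 f=6, (2,3) g=1 f=6]; closed=[(1,0), (1,1), (1,2), (1,3), (2,0), (2,1)]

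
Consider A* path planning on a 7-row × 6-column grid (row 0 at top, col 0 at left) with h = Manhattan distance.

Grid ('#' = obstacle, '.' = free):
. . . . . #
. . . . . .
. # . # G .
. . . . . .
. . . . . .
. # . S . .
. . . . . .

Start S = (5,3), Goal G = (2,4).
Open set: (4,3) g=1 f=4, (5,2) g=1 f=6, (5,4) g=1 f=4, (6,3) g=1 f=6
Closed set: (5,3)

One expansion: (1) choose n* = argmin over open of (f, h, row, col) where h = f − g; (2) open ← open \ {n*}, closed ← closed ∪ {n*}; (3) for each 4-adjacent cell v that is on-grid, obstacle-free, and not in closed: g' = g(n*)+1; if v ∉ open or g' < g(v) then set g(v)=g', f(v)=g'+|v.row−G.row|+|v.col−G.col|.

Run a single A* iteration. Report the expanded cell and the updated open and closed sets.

step 1: expand (4,3) (f=4, h=3) → closed; open now [(3,3) g=2 f=4, (4,2) g=2 f=6, (4,4) g=2 f=4, (5,2) g=1 f=6, (5,4) g=1 f=4, (6,3) g=1 f=6]

expanded=(4,3); open=[(3,3) g=2 f=4, (4,2) g=2 f=6, (4,4) g=2 f=4, (5,2) g=1 f=6, (5,4) g=1 f=4, (6,3) g=1 f=6]; closed=[(4,3), (5,3)]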